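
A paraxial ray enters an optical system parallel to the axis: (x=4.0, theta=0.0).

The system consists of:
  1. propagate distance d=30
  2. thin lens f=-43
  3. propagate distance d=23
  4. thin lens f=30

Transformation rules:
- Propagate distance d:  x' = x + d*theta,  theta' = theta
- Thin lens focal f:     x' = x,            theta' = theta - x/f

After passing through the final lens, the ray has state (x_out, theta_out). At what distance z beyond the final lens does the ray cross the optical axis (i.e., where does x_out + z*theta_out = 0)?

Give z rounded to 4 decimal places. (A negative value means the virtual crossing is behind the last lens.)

Answer: 55.0000

Derivation:
Initial: x=4.0000 theta=0.0000
After 1 (propagate distance d=30): x=4.0000 theta=0.0000
After 2 (thin lens f=-43): x=4.0000 theta=4/43 (≈0.0930)
After 3 (propagate distance d=23): x=264/43 (≈6.1395) theta=4/43 (≈0.0930)
After 4 (thin lens f=30): x=264/43 (≈6.1395) theta=-24/215 (≈-0.1116)
z_focus = -x_out/theta_out = -(264/43)/(-24/215) = 55.0000
Rounded to 4 decimal places: z = 55.0000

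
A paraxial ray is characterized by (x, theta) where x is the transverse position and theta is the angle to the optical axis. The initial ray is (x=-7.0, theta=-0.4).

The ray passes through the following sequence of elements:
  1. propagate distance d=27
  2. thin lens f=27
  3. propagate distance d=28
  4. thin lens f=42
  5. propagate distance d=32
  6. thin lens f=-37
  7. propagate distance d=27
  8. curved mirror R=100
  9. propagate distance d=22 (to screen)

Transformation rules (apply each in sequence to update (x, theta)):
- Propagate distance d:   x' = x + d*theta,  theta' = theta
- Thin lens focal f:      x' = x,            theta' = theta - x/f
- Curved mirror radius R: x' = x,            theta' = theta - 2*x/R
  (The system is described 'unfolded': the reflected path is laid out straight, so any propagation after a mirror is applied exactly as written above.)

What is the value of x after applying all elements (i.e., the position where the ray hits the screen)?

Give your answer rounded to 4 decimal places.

Answer: 27.9856

Derivation:
Initial: x=-7.0000 theta=-0.4000
After 1 (propagate distance d=27): x=-17.8000 theta=-0.4000
After 2 (thin lens f=27): x=-17.8000 theta=7/27 (≈0.2593)
After 3 (propagate distance d=28): x=-1423/135 (≈-10.5407) theta=7/27 (≈0.2593)
After 4 (thin lens f=42): x=-1423/135 (≈-10.5407) theta=2893/5670 (≈0.5102)
After 5 (propagate distance d=32): x=3281/567 (≈5.7866) theta=2893/5670 (≈0.5102)
After 6 (thin lens f=-37): x=3281/567 (≈5.7866) theta=15539/23310 (≈0.6666)
After 7 (propagate distance d=27): x=4989947/209790 (≈23.7854) theta=15539/23310 (≈0.6666)
After 8 (curved mirror R=100): x=4989947/209790 (≈23.7854) theta=2002603/10489500 (≈0.1909)
After 9 (propagate distance d=22 (to screen)): x=73388654/2622375 (≈27.9856) theta=2002603/10489500 (≈0.1909)
Rounded to 4 decimal places: x = 27.9856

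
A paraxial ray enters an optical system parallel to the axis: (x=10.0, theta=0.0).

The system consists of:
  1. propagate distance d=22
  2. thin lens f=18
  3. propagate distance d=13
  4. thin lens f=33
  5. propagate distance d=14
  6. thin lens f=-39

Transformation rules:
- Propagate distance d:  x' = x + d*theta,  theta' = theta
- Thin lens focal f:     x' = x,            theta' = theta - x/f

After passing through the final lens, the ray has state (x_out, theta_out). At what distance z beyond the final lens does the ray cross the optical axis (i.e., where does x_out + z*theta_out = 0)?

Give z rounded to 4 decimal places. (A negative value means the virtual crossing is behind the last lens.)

Answer: -7.7409

Derivation:
Initial: x=10.0000 theta=0.0000
After 1 (propagate distance d=22): x=10.0000 theta=0.0000
After 2 (thin lens f=18): x=10.0000 theta=-5/9 (≈-0.5556)
After 3 (propagate distance d=13): x=25/9 (≈2.7778) theta=-5/9 (≈-0.5556)
After 4 (thin lens f=33): x=25/9 (≈2.7778) theta=-190/297 (≈-0.6397)
After 5 (propagate distance d=14): x=-1835/297 (≈-6.1785) theta=-190/297 (≈-0.6397)
After 6 (thin lens f=-39): x=-1835/297 (≈-6.1785) theta=-9245/11583 (≈-0.7982)
z_focus = -x_out/theta_out = -(-1835/297)/(-9245/11583) = -14313/1849 ≈ -7.7409
Rounded to 4 decimal places: z = -7.7409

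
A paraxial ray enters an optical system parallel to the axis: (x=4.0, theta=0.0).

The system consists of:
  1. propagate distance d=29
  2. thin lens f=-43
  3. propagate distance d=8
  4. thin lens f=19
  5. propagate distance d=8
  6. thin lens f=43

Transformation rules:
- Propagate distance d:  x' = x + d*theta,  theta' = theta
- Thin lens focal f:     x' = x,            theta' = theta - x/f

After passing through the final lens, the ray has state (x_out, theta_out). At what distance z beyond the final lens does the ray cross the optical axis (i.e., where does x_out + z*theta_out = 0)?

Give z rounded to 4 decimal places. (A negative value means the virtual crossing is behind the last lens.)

Answer: 14.6764

Derivation:
Initial: x=4.0000 theta=0.0000
After 1 (propagate distance d=29): x=4.0000 theta=0.0000
After 2 (thin lens f=-43): x=4.0000 theta=4/43 (≈0.0930)
After 3 (propagate distance d=8): x=204/43 (≈4.7442) theta=4/43 (≈0.0930)
After 4 (thin lens f=19): x=204/43 (≈4.7442) theta=-128/817 (≈-0.1567)
After 5 (propagate distance d=8): x=2852/817 (≈3.4908) theta=-128/817 (≈-0.1567)
After 6 (thin lens f=43): x=2852/817 (≈3.4908) theta=-8356/35131 (≈-0.2379)
z_focus = -x_out/theta_out = -(2852/817)/(-8356/35131) = 30659/2089 ≈ 14.6764
Rounded to 4 decimal places: z = 14.6764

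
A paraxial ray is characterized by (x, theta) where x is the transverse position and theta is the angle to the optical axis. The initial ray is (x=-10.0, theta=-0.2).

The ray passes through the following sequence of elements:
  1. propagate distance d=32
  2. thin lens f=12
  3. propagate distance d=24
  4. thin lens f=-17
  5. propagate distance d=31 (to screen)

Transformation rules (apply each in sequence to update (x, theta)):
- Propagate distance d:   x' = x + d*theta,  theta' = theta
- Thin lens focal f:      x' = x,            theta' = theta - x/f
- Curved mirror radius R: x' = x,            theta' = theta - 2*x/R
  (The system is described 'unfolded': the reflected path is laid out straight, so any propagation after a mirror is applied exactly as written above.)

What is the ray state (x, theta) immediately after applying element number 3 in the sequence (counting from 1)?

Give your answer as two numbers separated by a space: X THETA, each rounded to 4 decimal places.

Answer: 11.6000 1.1667

Derivation:
Initial: x=-10.0000 theta=-0.2000
After 1 (propagate distance d=32): x=-16.4000 theta=-0.2000
After 2 (thin lens f=12): x=-16.4000 theta=7/6 (≈1.1667)
After 3 (propagate distance d=24): x=11.6000 theta=7/6 (≈1.1667)
Rounded to 4 decimal places: x = 11.6000, theta = 1.1667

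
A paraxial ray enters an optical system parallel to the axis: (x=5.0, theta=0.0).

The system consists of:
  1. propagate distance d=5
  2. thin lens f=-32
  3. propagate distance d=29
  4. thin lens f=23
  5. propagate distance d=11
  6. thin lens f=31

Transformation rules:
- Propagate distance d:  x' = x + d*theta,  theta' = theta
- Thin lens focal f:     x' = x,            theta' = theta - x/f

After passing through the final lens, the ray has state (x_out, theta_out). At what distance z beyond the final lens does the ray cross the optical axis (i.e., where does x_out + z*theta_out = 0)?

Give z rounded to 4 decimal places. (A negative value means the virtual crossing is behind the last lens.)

Answer: 14.1170

Derivation:
Initial: x=5.0000 theta=0.0000
After 1 (propagate distance d=5): x=5.0000 theta=0.0000
After 2 (thin lens f=-32): x=5.0000 theta=5/32 (≈0.1563)
After 3 (propagate distance d=29): x=305/32 (≈9.5313) theta=5/32 (≈0.1563)
After 4 (thin lens f=23): x=305/32 (≈9.5313) theta=-95/368 (≈-0.2582)
After 5 (propagate distance d=11): x=4925/736 (≈6.6916) theta=-95/368 (≈-0.2582)
After 6 (thin lens f=31): x=4925/736 (≈6.6916) theta=-10815/22816 (≈-0.4740)
z_focus = -x_out/theta_out = -(4925/736)/(-10815/22816) = 30535/2163 ≈ 14.1170
Rounded to 4 decimal places: z = 14.1170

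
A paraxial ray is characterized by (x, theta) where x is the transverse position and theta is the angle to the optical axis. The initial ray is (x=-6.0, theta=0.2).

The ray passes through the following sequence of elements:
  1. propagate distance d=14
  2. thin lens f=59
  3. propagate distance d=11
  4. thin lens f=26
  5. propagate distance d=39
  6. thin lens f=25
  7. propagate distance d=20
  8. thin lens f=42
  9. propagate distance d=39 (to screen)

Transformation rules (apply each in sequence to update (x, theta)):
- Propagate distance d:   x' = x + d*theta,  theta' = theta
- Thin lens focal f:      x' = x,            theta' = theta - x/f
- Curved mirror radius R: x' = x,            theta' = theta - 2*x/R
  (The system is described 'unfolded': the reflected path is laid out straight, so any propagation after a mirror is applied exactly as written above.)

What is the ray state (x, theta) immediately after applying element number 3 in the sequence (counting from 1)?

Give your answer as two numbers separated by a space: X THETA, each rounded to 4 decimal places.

Initial: x=-6.0000 theta=0.2000
After 1 (propagate distance d=14): x=-3.2000 theta=0.2000
After 2 (thin lens f=59): x=-3.2000 theta=15/59 (≈0.2542)
After 3 (propagate distance d=11): x=-119/295 (≈-0.4034) theta=15/59 (≈0.2542)
Rounded to 4 decimal places: x = -0.4034, theta = 0.2542

Answer: -0.4034 0.2542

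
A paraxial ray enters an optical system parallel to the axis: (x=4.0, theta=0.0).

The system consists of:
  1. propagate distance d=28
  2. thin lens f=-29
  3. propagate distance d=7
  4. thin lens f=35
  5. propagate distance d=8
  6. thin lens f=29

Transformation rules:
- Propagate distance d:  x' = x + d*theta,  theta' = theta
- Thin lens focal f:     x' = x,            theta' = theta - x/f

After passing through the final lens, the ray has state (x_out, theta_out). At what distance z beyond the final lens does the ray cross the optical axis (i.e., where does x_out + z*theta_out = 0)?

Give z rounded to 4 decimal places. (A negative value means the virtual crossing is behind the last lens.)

Initial: x=4.0000 theta=0.0000
After 1 (propagate distance d=28): x=4.0000 theta=0.0000
After 2 (thin lens f=-29): x=4.0000 theta=4/29 (≈0.1379)
After 3 (propagate distance d=7): x=144/29 (≈4.9655) theta=4/29 (≈0.1379)
After 4 (thin lens f=35): x=144/29 (≈4.9655) theta=-4/1015 (≈-0.0039)
After 5 (propagate distance d=8): x=5008/1015 (≈4.9340) theta=-4/1015 (≈-0.0039)
After 6 (thin lens f=29): x=5008/1015 (≈4.9340) theta=-732/4205 (≈-0.1741)
z_focus = -x_out/theta_out = -(5008/1015)/(-732/4205) = 36308/1281 ≈ 28.3435
Rounded to 4 decimal places: z = 28.3435

Answer: 28.3435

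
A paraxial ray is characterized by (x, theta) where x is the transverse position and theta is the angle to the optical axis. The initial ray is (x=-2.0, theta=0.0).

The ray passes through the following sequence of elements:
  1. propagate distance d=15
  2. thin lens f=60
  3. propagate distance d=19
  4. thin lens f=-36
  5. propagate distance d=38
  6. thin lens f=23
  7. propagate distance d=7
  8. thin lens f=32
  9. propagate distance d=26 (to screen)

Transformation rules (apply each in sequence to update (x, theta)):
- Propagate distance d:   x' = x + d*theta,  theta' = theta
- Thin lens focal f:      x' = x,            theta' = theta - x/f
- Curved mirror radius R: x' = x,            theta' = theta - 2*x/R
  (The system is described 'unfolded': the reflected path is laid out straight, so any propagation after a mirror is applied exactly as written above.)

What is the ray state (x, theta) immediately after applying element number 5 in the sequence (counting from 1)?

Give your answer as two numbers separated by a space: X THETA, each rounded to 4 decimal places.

Answer: -1.5426 -0.0046

Derivation:
Initial: x=-2.0000 theta=0.0000
After 1 (propagate distance d=15): x=-2.0000 theta=0.0000
After 2 (thin lens f=60): x=-2.0000 theta=1/30 (≈0.0333)
After 3 (propagate distance d=19): x=-41/30 (≈-1.3667) theta=1/30 (≈0.0333)
After 4 (thin lens f=-36): x=-41/30 (≈-1.3667) theta=-1/216 (≈-0.0046)
After 5 (propagate distance d=38): x=-833/540 (≈-1.5426) theta=-1/216 (≈-0.0046)
Rounded to 4 decimal places: x = -1.5426, theta = -0.0046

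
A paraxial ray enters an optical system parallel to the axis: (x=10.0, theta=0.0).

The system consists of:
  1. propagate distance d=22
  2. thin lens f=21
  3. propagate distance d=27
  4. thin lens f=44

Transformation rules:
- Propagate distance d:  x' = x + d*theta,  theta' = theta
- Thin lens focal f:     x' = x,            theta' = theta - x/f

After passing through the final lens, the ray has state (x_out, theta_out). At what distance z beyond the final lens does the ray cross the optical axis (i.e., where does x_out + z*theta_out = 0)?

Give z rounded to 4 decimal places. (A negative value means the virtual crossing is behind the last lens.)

Initial: x=10.0000 theta=0.0000
After 1 (propagate distance d=22): x=10.0000 theta=0.0000
After 2 (thin lens f=21): x=10.0000 theta=-10/21 (≈-0.4762)
After 3 (propagate distance d=27): x=-20/7 (≈-2.8571) theta=-10/21 (≈-0.4762)
After 4 (thin lens f=44): x=-20/7 (≈-2.8571) theta=-95/231 (≈-0.4113)
z_focus = -x_out/theta_out = -(-20/7)/(-95/231) = -132/19 ≈ -6.9474
Rounded to 4 decimal places: z = -6.9474

Answer: -6.9474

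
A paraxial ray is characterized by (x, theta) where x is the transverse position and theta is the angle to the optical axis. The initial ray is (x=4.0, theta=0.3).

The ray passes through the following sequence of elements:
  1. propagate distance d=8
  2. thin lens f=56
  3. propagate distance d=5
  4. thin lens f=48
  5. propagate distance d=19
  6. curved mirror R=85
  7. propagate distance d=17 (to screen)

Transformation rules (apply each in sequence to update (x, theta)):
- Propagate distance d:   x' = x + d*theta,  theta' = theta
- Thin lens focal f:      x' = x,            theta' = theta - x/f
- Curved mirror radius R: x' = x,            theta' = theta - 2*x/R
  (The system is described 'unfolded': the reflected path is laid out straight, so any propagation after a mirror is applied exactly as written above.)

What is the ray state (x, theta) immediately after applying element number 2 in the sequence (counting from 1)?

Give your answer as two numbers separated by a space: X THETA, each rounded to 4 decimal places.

Answer: 6.4000 0.1857

Derivation:
Initial: x=4.0000 theta=0.3000
After 1 (propagate distance d=8): x=6.4000 theta=0.3000
After 2 (thin lens f=56): x=6.4000 theta=13/70 (≈0.1857)
Rounded to 4 decimal places: x = 6.4000, theta = 0.1857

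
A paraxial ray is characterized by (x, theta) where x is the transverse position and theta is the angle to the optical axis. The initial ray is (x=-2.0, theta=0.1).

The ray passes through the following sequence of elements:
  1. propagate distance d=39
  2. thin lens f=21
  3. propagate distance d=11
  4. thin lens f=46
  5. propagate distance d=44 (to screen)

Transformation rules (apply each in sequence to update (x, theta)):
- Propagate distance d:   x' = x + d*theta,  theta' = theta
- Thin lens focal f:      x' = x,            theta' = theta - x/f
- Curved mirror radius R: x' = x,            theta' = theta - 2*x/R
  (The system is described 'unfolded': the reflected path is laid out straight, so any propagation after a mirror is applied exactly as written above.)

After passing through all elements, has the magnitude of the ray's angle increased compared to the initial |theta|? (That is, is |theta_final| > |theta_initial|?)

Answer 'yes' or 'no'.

Answer: no

Derivation:
Initial: x=-2.0000 theta=0.1000
After 1 (propagate distance d=39): x=1.9000 theta=0.1000
After 2 (thin lens f=21): x=1.9000 theta=1/105 (≈0.0095)
After 3 (propagate distance d=11): x=421/210 (≈2.0048) theta=1/105 (≈0.0095)
After 4 (thin lens f=46): x=421/210 (≈2.0048) theta=-47/1380 (≈-0.0341)
After 5 (propagate distance d=44 (to screen)): x=163/322 (≈0.5062) theta=-47/1380 (≈-0.0341)
|theta_initial|=0.1000 |theta_final|=47/1380 (≈0.0341) -> not increased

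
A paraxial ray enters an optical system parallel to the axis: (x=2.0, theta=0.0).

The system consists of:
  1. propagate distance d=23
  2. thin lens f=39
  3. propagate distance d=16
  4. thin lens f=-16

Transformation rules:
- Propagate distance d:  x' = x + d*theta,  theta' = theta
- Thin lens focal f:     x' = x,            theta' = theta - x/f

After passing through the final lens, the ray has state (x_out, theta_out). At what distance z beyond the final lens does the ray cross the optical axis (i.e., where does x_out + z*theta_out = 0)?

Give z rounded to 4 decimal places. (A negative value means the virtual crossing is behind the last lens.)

Answer: -52.5714

Derivation:
Initial: x=2.0000 theta=0.0000
After 1 (propagate distance d=23): x=2.0000 theta=0.0000
After 2 (thin lens f=39): x=2.0000 theta=-2/39 (≈-0.0513)
After 3 (propagate distance d=16): x=46/39 (≈1.1795) theta=-2/39 (≈-0.0513)
After 4 (thin lens f=-16): x=46/39 (≈1.1795) theta=7/312 (≈0.0224)
z_focus = -x_out/theta_out = -(46/39)/(7/312) = -368/7 ≈ -52.5714
Rounded to 4 decimal places: z = -52.5714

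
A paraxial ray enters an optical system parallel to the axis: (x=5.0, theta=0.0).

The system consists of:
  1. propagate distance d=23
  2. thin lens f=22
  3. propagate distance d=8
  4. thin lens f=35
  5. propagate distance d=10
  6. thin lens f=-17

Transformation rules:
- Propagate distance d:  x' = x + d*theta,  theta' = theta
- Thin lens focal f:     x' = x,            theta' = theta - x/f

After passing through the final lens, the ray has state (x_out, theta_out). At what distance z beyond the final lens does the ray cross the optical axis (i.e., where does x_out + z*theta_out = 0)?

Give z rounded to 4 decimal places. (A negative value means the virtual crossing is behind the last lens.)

Answer: 0.0000

Derivation:
Initial: x=5.0000 theta=0.0000
After 1 (propagate distance d=23): x=5.0000 theta=0.0000
After 2 (thin lens f=22): x=5.0000 theta=-5/22 (≈-0.2273)
After 3 (propagate distance d=8): x=35/11 (≈3.1818) theta=-5/22 (≈-0.2273)
After 4 (thin lens f=35): x=35/11 (≈3.1818) theta=-7/22 (≈-0.3182)
After 5 (propagate distance d=10): x=0.0000 theta=-7/22 (≈-0.3182)
After 6 (thin lens f=-17): x=0.0000 theta=-7/22 (≈-0.3182)
z_focus = -x_out/theta_out = -(0.0000)/(-7/22) = 0.0000
Rounded to 4 decimal places: z = 0.0000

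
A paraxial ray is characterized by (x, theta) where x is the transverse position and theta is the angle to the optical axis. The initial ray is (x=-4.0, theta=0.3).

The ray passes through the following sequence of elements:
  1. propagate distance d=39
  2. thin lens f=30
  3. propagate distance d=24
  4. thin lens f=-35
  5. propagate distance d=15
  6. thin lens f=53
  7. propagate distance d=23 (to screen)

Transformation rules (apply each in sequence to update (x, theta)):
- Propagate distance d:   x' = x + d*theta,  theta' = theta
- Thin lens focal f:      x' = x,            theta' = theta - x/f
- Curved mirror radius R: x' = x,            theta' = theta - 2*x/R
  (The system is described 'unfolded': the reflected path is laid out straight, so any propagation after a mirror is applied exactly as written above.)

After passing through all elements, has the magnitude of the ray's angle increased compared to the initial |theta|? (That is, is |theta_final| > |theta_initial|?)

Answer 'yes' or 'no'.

Answer: no

Derivation:
Initial: x=-4.0000 theta=0.3000
After 1 (propagate distance d=39): x=7.7000 theta=0.3000
After 2 (thin lens f=30): x=7.7000 theta=13/300 (≈0.0433)
After 3 (propagate distance d=24): x=8.7400 theta=13/300 (≈0.0433)
After 4 (thin lens f=-35): x=8.7400 theta=3077/10500 (≈0.2930)
After 5 (propagate distance d=15): x=1839/140 (≈13.1357) theta=3077/10500 (≈0.2930)
After 6 (thin lens f=53): x=1839/140 (≈13.1357) theta=6289/139125 (≈0.0452)
After 7 (propagate distance d=23 (to screen)): x=7888613/556500 (≈14.1754) theta=6289/139125 (≈0.0452)
|theta_initial|=0.3000 |theta_final|=6289/139125 (≈0.0452) -> not increased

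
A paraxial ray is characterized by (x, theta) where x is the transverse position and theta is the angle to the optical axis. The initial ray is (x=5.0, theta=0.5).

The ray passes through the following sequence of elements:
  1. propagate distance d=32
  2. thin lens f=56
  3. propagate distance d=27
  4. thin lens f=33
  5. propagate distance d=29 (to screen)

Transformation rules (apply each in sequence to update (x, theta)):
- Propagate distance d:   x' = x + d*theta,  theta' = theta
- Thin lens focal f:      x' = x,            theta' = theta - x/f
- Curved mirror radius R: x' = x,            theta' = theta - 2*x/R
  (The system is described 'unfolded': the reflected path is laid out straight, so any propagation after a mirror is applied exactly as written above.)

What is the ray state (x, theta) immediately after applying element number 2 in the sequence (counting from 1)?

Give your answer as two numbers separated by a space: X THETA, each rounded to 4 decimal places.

Initial: x=5.0000 theta=0.5000
After 1 (propagate distance d=32): x=21.0000 theta=0.5000
After 2 (thin lens f=56): x=21.0000 theta=0.1250
Rounded to 4 decimal places: x = 21.0000, theta = 0.1250

Answer: 21.0000 0.1250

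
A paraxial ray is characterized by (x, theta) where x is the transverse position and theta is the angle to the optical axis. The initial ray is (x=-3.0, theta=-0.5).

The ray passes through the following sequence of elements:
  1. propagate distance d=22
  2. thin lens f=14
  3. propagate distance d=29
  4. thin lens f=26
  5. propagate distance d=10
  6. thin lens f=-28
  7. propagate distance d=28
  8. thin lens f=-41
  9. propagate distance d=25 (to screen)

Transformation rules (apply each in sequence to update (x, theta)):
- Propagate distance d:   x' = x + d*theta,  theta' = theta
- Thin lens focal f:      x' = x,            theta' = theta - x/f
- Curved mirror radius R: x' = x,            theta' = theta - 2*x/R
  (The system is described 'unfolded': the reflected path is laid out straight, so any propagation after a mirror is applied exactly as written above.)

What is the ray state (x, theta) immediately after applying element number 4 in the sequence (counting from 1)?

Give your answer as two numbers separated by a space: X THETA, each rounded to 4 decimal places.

Answer: 0.5000 0.4808

Derivation:
Initial: x=-3.0000 theta=-0.5000
After 1 (propagate distance d=22): x=-14.0000 theta=-0.5000
After 2 (thin lens f=14): x=-14.0000 theta=0.5000
After 3 (propagate distance d=29): x=0.5000 theta=0.5000
After 4 (thin lens f=26): x=0.5000 theta=25/52 (≈0.4808)
Rounded to 4 decimal places: x = 0.5000, theta = 0.4808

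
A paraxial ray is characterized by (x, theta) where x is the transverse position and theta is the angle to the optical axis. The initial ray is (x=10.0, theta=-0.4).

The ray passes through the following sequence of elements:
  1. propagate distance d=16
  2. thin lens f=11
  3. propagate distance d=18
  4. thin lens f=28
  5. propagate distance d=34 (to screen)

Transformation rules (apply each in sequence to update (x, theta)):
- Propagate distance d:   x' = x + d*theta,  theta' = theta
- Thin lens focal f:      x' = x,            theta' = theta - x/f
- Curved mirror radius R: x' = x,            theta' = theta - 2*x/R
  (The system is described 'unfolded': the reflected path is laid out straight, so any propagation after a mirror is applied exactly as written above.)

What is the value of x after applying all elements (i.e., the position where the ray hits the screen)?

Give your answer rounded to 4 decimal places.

Answer: -22.6935

Derivation:
Initial: x=10.0000 theta=-0.4000
After 1 (propagate distance d=16): x=3.6000 theta=-0.4000
After 2 (thin lens f=11): x=3.6000 theta=-8/11 (≈-0.7273)
After 3 (propagate distance d=18): x=-522/55 (≈-9.4909) theta=-8/11 (≈-0.7273)
After 4 (thin lens f=28): x=-522/55 (≈-9.4909) theta=-299/770 (≈-0.3883)
After 5 (propagate distance d=34 (to screen)): x=-8737/385 (≈-22.6935) theta=-299/770 (≈-0.3883)
Rounded to 4 decimal places: x = -22.6935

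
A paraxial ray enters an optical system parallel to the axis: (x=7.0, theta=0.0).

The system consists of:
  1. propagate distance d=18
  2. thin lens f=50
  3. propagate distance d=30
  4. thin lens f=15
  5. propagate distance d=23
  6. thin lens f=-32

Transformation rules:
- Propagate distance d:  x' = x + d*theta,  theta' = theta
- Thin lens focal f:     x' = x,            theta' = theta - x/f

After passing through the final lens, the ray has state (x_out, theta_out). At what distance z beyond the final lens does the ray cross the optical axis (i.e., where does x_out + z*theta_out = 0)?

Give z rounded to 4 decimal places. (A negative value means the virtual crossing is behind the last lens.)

Initial: x=7.0000 theta=0.0000
After 1 (propagate distance d=18): x=7.0000 theta=0.0000
After 2 (thin lens f=50): x=7.0000 theta=-0.1400
After 3 (propagate distance d=30): x=2.8000 theta=-0.1400
After 4 (thin lens f=15): x=2.8000 theta=-49/150 (≈-0.3267)
After 5 (propagate distance d=23): x=-707/150 (≈-4.7133) theta=-49/150 (≈-0.3267)
After 6 (thin lens f=-32): x=-707/150 (≈-4.7133) theta=-91/192 (≈-0.4740)
z_focus = -x_out/theta_out = -(-707/150)/(-91/192) = -3232/325 ≈ -9.9446
Rounded to 4 decimal places: z = -9.9446

Answer: -9.9446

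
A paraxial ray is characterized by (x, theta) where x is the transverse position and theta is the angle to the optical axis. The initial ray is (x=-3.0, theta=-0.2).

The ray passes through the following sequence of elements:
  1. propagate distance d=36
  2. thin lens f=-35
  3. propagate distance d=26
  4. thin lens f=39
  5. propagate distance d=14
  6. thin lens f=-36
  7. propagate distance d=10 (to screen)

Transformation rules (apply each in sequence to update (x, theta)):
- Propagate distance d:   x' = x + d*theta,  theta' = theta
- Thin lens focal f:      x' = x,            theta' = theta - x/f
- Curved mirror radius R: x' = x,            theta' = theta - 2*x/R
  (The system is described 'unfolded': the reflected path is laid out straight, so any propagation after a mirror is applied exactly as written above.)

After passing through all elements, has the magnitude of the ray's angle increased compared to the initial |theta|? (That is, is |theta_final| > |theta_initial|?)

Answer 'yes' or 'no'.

Initial: x=-3.0000 theta=-0.2000
After 1 (propagate distance d=36): x=-10.2000 theta=-0.2000
After 2 (thin lens f=-35): x=-10.2000 theta=-86/175 (≈-0.4914)
After 3 (propagate distance d=26): x=-4021/175 (≈-22.9771) theta=-86/175 (≈-0.4914)
After 4 (thin lens f=39): x=-4021/175 (≈-22.9771) theta=667/6825 (≈0.0977)
After 5 (propagate distance d=14): x=-147481/6825 (≈-21.6089) theta=667/6825 (≈0.0977)
After 6 (thin lens f=-36): x=-147481/6825 (≈-21.6089) theta=-123469/245700 (≈-0.5025)
After 7 (propagate distance d=10 (to screen)): x=-467429/17550 (≈-26.6341) theta=-123469/245700 (≈-0.5025)
|theta_initial|=0.2000 |theta_final|=123469/245700 (≈0.5025) -> increased

Answer: yes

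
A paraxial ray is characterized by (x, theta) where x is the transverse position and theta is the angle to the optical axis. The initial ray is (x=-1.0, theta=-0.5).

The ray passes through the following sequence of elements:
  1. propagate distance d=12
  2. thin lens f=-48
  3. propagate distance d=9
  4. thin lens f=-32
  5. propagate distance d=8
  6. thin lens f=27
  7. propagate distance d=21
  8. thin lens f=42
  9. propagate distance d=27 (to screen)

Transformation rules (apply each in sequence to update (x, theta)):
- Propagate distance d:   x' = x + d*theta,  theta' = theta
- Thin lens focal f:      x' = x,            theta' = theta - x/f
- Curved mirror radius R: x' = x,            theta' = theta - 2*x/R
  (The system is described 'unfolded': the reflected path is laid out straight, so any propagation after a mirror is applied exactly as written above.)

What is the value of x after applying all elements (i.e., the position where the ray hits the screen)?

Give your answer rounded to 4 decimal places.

Initial: x=-1.0000 theta=-0.5000
After 1 (propagate distance d=12): x=-7.0000 theta=-0.5000
After 2 (thin lens f=-48): x=-7.0000 theta=-31/48 (≈-0.6458)
After 3 (propagate distance d=9): x=-12.8125 theta=-31/48 (≈-0.6458)
After 4 (thin lens f=-32): x=-12.8125 theta=-1607/1536 (≈-1.0462)
After 5 (propagate distance d=8): x=-4067/192 (≈-21.1823) theta=-1607/1536 (≈-1.0462)
After 6 (thin lens f=27): x=-4067/192 (≈-21.1823) theta=-10853/41472 (≈-0.2617)
After 7 (propagate distance d=21): x=-368795/13824 (≈-26.6779) theta=-10853/41472 (≈-0.2617)
After 8 (thin lens f=42): x=-368795/13824 (≈-26.6779) theta=30979/82944 (≈0.3735)
After 9 (propagate distance d=27 (to screen)): x=-458779/27648 (≈-16.5936) theta=30979/82944 (≈0.3735)
Rounded to 4 decimal places: x = -16.5936

Answer: -16.5936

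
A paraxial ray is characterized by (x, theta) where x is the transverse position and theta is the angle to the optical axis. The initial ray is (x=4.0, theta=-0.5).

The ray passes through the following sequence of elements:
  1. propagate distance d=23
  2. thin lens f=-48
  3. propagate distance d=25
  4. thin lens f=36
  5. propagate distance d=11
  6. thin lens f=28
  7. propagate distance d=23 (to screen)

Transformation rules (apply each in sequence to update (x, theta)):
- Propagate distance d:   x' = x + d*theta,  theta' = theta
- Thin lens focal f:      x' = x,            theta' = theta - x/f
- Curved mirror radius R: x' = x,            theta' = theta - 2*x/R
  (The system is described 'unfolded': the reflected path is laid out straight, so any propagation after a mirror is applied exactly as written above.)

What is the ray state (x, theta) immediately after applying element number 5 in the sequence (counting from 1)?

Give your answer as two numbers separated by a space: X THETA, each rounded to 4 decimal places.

Answer: -23.8203 0.0078

Derivation:
Initial: x=4.0000 theta=-0.5000
After 1 (propagate distance d=23): x=-7.5000 theta=-0.5000
After 2 (thin lens f=-48): x=-7.5000 theta=-21/32 (≈-0.6563)
After 3 (propagate distance d=25): x=-765/32 (≈-23.9063) theta=-21/32 (≈-0.6563)
After 4 (thin lens f=36): x=-765/32 (≈-23.9063) theta=1/128 (≈0.0078)
After 5 (propagate distance d=11): x=-3049/128 (≈-23.8203) theta=1/128 (≈0.0078)
Rounded to 4 decimal places: x = -23.8203, theta = 0.0078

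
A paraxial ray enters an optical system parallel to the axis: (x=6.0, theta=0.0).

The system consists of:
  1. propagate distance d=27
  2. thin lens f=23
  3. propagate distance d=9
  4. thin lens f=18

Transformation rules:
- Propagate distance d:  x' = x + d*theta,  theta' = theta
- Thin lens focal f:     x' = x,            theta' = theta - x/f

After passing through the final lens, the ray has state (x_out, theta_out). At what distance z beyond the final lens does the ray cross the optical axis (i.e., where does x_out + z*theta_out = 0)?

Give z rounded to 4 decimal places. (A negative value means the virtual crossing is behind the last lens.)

Initial: x=6.0000 theta=0.0000
After 1 (propagate distance d=27): x=6.0000 theta=0.0000
After 2 (thin lens f=23): x=6.0000 theta=-6/23 (≈-0.2609)
After 3 (propagate distance d=9): x=84/23 (≈3.6522) theta=-6/23 (≈-0.2609)
After 4 (thin lens f=18): x=84/23 (≈3.6522) theta=-32/69 (≈-0.4638)
z_focus = -x_out/theta_out = -(84/23)/(-32/69) = 7.8750
Rounded to 4 decimal places: z = 7.8750

Answer: 7.8750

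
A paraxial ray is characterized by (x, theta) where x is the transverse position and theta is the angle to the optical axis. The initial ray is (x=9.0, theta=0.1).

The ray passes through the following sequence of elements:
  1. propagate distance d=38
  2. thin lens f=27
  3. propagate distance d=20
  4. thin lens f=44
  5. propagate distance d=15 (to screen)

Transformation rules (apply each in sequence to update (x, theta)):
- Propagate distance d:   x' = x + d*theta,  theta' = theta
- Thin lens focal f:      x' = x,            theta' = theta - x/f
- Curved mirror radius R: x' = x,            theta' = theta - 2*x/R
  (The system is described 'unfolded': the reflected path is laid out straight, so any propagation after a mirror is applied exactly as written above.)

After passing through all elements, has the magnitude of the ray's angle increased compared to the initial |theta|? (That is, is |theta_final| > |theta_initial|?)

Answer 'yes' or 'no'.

Answer: yes

Derivation:
Initial: x=9.0000 theta=0.1000
After 1 (propagate distance d=38): x=12.8000 theta=0.1000
After 2 (thin lens f=27): x=12.8000 theta=-101/270 (≈-0.3741)
After 3 (propagate distance d=20): x=718/135 (≈5.3185) theta=-101/270 (≈-0.3741)
After 4 (thin lens f=44): x=718/135 (≈5.3185) theta=-49/99 (≈-0.4949)
After 5 (propagate distance d=15 (to screen)): x=-3127/1485 (≈-2.1057) theta=-49/99 (≈-0.4949)
|theta_initial|=0.1000 |theta_final|=49/99 (≈0.4949) -> increased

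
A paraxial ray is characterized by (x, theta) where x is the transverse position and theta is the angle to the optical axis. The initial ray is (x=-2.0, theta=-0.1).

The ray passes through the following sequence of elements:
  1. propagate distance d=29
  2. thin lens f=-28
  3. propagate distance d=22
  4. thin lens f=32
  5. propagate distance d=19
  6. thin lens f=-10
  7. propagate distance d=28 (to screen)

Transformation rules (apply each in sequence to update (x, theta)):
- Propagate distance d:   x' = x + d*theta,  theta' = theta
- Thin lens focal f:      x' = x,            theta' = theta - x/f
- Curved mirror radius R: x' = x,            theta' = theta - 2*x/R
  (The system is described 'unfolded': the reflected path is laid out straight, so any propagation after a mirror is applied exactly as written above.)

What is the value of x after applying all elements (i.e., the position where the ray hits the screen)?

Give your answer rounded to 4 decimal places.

Initial: x=-2.0000 theta=-0.1000
After 1 (propagate distance d=29): x=-4.9000 theta=-0.1000
After 2 (thin lens f=-28): x=-4.9000 theta=-0.2750
After 3 (propagate distance d=22): x=-10.9500 theta=-0.2750
After 4 (thin lens f=32): x=-10.9500 theta=43/640 (≈0.0672)
After 5 (propagate distance d=19): x=-6191/640 (≈-9.6734) theta=43/640 (≈0.0672)
After 6 (thin lens f=-10): x=-6191/640 (≈-9.6734) theta=-5761/6400 (≈-0.9002)
After 7 (propagate distance d=28 (to screen)): x=-111609/3200 (≈-34.8778) theta=-5761/6400 (≈-0.9002)
Rounded to 4 decimal places: x = -34.8778

Answer: -34.8778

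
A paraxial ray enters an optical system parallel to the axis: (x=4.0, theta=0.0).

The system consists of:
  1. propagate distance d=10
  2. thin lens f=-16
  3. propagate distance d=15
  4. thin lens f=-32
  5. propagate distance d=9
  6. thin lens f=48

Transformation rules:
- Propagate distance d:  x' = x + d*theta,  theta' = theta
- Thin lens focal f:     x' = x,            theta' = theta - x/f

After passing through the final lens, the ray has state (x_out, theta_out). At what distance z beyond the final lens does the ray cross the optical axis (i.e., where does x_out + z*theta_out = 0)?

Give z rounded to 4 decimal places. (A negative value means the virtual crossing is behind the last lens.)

Initial: x=4.0000 theta=0.0000
After 1 (propagate distance d=10): x=4.0000 theta=0.0000
After 2 (thin lens f=-16): x=4.0000 theta=0.2500
After 3 (propagate distance d=15): x=7.7500 theta=0.2500
After 4 (thin lens f=-32): x=7.7500 theta=63/128 (≈0.4922)
After 5 (propagate distance d=9): x=1559/128 (≈12.1797) theta=63/128 (≈0.4922)
After 6 (thin lens f=48): x=1559/128 (≈12.1797) theta=1465/6144 (≈0.2384)
z_focus = -x_out/theta_out = -(1559/128)/(1465/6144) = -74832/1465 ≈ -51.0799
Rounded to 4 decimal places: z = -51.0799

Answer: -51.0799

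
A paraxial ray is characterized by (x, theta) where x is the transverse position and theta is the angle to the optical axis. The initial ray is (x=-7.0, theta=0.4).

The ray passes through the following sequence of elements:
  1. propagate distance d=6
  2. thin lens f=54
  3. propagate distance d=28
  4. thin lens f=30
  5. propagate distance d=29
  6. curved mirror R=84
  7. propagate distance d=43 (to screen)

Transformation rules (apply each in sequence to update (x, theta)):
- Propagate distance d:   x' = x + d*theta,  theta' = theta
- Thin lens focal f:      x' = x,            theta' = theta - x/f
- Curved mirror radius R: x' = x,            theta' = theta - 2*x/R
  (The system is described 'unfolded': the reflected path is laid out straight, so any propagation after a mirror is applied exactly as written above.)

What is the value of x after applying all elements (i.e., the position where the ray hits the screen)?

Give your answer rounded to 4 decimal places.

Initial: x=-7.0000 theta=0.4000
After 1 (propagate distance d=6): x=-4.6000 theta=0.4000
After 2 (thin lens f=54): x=-4.6000 theta=131/270 (≈0.4852)
After 3 (propagate distance d=28): x=1213/135 (≈8.9852) theta=131/270 (≈0.4852)
After 4 (thin lens f=30): x=1213/135 (≈8.9852) theta=376/2025 (≈0.1857)
After 5 (propagate distance d=29): x=29099/2025 (≈14.3699) theta=376/2025 (≈0.1857)
After 6 (curved mirror R=84): x=29099/2025 (≈14.3699) theta=-1901/12150 (≈-0.1565)
After 7 (propagate distance d=43 (to screen)): x=92851/12150 (≈7.6421) theta=-1901/12150 (≈-0.1565)
Rounded to 4 decimal places: x = 7.6421

Answer: 7.6421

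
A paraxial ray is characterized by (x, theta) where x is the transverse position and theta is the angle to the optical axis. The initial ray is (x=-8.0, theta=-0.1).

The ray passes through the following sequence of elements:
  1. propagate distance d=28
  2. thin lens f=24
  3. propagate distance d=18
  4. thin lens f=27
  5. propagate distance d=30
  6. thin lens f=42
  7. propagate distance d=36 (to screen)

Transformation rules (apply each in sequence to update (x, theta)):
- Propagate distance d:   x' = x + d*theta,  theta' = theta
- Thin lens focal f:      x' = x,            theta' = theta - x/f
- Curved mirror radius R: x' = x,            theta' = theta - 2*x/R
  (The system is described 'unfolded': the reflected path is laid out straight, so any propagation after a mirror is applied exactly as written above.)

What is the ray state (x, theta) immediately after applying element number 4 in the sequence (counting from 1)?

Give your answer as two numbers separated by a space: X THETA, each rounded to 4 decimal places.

Answer: -4.5000 0.5167

Derivation:
Initial: x=-8.0000 theta=-0.1000
After 1 (propagate distance d=28): x=-10.8000 theta=-0.1000
After 2 (thin lens f=24): x=-10.8000 theta=0.3500
After 3 (propagate distance d=18): x=-4.5000 theta=0.3500
After 4 (thin lens f=27): x=-4.5000 theta=31/60 (≈0.5167)
Rounded to 4 decimal places: x = -4.5000, theta = 0.5167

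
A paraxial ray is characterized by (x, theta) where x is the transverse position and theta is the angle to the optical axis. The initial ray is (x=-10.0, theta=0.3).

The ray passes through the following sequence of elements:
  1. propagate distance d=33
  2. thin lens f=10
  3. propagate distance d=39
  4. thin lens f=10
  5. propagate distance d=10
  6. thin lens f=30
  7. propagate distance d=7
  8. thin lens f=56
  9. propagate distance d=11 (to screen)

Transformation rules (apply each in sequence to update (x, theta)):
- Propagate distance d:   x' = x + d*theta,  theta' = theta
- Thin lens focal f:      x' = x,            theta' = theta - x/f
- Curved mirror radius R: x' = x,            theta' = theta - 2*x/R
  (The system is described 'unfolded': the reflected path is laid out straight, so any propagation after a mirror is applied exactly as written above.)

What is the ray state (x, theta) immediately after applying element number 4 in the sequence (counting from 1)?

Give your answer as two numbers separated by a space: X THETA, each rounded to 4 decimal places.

Answer: 11.9900 -0.8890

Derivation:
Initial: x=-10.0000 theta=0.3000
After 1 (propagate distance d=33): x=-0.1000 theta=0.3000
After 2 (thin lens f=10): x=-0.1000 theta=0.3100
After 3 (propagate distance d=39): x=11.9900 theta=0.3100
After 4 (thin lens f=10): x=11.9900 theta=-0.8890
Rounded to 4 decimal places: x = 11.9900, theta = -0.8890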